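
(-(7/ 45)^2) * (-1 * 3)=49/ 675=0.07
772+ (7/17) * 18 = 13250/17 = 779.41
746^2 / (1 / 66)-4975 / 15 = 110189173 / 3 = 36729724.33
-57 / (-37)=1.54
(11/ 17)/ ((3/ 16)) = 176/ 51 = 3.45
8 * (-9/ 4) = -18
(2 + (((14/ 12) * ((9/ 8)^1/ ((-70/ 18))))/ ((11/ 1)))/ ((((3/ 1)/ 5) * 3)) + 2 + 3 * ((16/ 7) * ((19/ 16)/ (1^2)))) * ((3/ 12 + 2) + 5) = 433231/ 4928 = 87.91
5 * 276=1380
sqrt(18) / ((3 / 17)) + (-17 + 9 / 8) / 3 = -127 / 24 + 17 * sqrt(2) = 18.75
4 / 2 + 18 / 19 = 56 / 19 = 2.95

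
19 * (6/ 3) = 38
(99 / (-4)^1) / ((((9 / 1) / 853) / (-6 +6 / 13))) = 168894 / 13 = 12991.85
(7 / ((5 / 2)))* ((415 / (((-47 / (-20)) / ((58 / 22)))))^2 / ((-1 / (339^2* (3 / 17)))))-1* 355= -55928204298325115 / 4543913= -12308379209.36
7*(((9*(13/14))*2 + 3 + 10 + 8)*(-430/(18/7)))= -132440/3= -44146.67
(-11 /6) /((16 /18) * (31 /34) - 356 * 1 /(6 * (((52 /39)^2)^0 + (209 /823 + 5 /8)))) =0.06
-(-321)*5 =1605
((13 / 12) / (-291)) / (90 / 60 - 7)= 13 / 19206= 0.00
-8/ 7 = -1.14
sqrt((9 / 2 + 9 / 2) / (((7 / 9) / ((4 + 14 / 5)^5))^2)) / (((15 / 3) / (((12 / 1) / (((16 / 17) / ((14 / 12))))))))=166838.88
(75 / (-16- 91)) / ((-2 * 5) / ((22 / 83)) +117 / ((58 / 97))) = -47850 / 10782283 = -0.00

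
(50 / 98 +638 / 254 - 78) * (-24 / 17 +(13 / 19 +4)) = -70454788 / 287147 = -245.36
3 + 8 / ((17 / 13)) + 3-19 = -6.88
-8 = -8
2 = 2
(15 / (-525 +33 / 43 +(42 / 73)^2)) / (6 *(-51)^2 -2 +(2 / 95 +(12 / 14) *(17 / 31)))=-23619327025 / 12872874771716048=-0.00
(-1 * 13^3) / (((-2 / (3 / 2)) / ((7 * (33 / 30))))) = 507507 / 40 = 12687.68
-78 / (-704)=39 / 352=0.11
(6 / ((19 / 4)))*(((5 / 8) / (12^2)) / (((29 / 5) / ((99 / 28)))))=825 / 246848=0.00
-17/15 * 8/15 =-136/225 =-0.60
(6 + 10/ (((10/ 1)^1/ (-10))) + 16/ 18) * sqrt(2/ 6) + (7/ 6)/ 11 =7/ 66-28 * sqrt(3)/ 27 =-1.69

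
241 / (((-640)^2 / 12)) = 723 / 102400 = 0.01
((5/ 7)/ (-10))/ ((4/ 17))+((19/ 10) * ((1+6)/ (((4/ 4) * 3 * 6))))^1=1097/ 2520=0.44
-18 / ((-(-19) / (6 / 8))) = -27 / 38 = -0.71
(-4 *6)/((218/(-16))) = 192/109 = 1.76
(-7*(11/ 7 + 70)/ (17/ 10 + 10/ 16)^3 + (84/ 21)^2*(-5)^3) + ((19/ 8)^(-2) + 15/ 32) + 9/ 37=-233667386860219/ 114600495456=-2038.97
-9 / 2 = -4.50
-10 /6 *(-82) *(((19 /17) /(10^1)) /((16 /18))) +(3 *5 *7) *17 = 245097 /136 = 1802.18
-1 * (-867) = 867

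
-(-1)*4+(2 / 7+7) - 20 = -61 / 7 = -8.71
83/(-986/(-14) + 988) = 581/7409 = 0.08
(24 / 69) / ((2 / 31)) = 5.39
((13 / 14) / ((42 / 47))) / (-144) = -611 / 84672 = -0.01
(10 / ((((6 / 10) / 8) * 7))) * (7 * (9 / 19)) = 1200 / 19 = 63.16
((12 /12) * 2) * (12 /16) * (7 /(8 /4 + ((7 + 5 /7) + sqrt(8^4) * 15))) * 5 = 735 /13576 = 0.05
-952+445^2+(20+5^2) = 197118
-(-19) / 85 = 19 / 85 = 0.22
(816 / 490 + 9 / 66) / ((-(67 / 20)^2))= -388440 / 2419571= -0.16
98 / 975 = 0.10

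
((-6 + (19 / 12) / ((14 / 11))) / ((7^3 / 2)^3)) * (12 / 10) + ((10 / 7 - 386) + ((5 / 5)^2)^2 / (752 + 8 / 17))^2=34180494023942203663253 / 231114559717903680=147894.16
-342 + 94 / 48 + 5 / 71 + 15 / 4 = -336.22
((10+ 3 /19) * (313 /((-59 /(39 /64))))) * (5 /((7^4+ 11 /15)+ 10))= -0.07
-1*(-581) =581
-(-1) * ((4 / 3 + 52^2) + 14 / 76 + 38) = 312761 / 114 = 2743.52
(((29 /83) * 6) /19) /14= 87 /11039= 0.01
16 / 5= 3.20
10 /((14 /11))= 55 /7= 7.86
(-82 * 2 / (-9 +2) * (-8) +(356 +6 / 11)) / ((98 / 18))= 117198 / 3773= 31.06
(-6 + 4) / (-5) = 2 / 5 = 0.40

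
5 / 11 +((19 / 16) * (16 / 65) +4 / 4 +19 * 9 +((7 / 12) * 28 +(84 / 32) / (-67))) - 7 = 209296187 / 1149720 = 182.04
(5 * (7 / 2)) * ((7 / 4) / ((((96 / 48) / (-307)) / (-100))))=1880375 / 4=470093.75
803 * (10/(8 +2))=803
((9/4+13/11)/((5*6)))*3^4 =4077/440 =9.27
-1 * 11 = -11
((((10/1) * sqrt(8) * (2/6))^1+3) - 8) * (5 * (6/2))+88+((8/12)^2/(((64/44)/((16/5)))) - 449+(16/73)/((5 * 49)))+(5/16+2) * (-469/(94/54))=-916.65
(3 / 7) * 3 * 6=54 / 7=7.71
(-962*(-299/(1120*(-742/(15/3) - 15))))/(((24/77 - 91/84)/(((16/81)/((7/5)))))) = 1375660/4786803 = 0.29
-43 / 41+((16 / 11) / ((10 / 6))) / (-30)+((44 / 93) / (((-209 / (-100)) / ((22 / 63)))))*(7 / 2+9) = -112634113 / 1255144275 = -0.09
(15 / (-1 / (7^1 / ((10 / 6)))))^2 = 3969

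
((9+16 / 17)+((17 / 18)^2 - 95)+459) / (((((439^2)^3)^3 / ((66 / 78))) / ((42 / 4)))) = 158972737 / 17506824946769389527211618633390401634817577628903416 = 0.00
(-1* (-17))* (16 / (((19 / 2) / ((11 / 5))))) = 5984 / 95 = 62.99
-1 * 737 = -737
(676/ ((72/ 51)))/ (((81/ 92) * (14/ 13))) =859027/ 1701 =505.01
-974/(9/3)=-974/3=-324.67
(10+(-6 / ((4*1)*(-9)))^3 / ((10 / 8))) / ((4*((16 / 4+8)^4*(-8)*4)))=-2701 / 716636160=-0.00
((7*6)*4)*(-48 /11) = -8064 /11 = -733.09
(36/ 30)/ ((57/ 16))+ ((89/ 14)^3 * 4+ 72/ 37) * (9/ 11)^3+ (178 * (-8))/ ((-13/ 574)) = 2646850801762287/ 41722550870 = 63439.33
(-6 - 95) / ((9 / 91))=-9191 / 9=-1021.22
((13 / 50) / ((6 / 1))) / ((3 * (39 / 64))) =0.02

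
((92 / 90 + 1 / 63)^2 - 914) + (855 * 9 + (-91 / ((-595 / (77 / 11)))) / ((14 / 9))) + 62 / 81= 22885260401 / 3373650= 6783.53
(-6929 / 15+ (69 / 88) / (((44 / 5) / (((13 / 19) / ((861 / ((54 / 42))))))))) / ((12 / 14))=-538.92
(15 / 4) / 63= 5 / 84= 0.06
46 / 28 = 1.64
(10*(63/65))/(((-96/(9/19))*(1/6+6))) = -567/73112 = -0.01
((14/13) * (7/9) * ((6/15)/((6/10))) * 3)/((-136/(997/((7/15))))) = -34895/1326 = -26.32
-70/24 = -35/12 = -2.92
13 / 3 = 4.33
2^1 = 2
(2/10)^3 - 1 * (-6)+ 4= 1251/125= 10.01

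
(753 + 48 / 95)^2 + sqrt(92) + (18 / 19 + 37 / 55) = 2*sqrt(23) + 56365545614 / 99275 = 567781.39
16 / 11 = 1.45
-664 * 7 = -4648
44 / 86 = 22 / 43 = 0.51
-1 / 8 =-0.12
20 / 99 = 0.20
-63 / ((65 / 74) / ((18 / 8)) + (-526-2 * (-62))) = 20979 / 133736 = 0.16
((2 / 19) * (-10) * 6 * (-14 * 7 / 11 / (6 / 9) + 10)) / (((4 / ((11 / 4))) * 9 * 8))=185 / 912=0.20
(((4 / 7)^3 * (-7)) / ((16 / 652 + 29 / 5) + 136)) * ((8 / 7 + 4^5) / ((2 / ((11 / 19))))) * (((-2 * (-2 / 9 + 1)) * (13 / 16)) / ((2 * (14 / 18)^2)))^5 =2176642109398185 / 640209098805248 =3.40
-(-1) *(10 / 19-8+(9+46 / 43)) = 2121 / 817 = 2.60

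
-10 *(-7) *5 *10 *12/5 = 8400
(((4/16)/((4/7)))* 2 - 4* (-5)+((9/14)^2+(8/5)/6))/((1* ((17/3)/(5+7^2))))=205.41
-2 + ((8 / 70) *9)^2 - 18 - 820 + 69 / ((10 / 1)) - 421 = -3069953 / 2450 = -1253.04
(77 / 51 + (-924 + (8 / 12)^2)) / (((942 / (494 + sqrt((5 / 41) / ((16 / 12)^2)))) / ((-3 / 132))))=141073 * sqrt(205) / 346671072 + 34845031 / 3170772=11.00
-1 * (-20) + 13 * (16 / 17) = 548 / 17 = 32.24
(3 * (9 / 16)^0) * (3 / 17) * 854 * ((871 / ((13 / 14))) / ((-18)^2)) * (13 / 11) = 2603419 / 1683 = 1546.89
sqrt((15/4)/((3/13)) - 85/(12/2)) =5 *sqrt(3)/6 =1.44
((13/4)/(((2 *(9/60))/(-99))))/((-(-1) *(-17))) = 2145/34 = 63.09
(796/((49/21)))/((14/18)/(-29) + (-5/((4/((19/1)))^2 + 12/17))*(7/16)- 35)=-45912413952/5106484481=-8.99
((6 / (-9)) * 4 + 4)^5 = 4.21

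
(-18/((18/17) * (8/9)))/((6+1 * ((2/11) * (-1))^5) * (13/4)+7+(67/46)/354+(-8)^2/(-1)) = 0.51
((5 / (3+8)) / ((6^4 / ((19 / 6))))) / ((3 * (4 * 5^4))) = 19 / 128304000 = 0.00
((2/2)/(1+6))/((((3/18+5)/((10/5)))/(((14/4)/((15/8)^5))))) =65536/7846875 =0.01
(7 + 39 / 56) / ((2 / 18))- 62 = 407 / 56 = 7.27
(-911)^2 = 829921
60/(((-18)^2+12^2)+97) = 12/113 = 0.11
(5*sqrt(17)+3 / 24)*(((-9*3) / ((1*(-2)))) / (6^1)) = 9 / 32+45*sqrt(17) / 4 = 46.67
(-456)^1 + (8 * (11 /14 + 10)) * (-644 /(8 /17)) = -118538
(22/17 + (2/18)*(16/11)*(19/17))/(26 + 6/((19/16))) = 1387/29205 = 0.05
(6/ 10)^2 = 0.36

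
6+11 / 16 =107 / 16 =6.69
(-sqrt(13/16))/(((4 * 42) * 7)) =-sqrt(13)/4704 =-0.00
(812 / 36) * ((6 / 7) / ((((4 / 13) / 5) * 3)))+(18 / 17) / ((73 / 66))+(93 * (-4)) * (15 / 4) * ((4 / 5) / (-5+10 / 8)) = 45042289 / 111690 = 403.28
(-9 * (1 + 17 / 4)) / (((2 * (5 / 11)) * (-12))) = 693 / 160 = 4.33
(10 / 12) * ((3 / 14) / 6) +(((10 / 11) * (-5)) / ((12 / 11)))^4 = 2734645 / 9072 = 301.44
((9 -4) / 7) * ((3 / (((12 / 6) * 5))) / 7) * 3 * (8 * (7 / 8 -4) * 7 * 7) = -112.50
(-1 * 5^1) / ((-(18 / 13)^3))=10985 / 5832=1.88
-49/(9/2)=-98/9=-10.89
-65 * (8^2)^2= -266240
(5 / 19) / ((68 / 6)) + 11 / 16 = 0.71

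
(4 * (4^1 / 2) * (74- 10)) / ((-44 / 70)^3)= -2061.61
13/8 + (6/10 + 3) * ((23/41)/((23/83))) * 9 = 110233/1640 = 67.22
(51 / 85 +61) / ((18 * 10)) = 77 / 225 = 0.34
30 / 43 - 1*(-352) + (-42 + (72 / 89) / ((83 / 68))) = 98900848 / 317641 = 311.36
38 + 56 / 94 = 38.60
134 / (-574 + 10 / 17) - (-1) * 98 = 476513 / 4874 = 97.77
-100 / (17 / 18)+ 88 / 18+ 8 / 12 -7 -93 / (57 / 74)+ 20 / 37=-24472157 / 107559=-227.52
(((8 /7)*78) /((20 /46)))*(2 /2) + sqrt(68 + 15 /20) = 5*sqrt(11) /2 + 7176 /35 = 213.32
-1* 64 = -64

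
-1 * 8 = -8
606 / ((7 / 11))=6666 / 7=952.29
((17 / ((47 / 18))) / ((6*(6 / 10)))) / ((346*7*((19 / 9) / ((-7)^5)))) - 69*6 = -129753657 / 308978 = -419.94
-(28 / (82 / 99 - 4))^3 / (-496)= -332812557 / 239933366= -1.39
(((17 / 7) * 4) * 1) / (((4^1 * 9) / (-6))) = -34 / 21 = -1.62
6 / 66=1 / 11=0.09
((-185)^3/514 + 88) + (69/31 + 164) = -192229541/15934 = -12064.11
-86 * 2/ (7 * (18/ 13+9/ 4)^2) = -465088/ 250047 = -1.86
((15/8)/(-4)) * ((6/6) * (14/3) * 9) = -315/16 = -19.69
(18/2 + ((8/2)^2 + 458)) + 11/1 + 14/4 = 995/2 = 497.50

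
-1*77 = -77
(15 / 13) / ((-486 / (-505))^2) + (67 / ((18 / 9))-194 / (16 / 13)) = -251537597 / 2047032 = -122.88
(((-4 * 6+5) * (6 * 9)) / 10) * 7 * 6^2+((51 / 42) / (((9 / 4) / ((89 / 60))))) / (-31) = -1514857681 / 58590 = -25855.23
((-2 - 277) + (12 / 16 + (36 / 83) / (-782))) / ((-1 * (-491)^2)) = 36120261 / 31295206772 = 0.00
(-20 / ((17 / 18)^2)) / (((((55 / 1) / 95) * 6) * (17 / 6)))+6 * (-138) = -44870724 / 54043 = -830.28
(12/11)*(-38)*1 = -456/11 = -41.45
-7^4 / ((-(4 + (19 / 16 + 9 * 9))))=5488 / 197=27.86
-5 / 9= -0.56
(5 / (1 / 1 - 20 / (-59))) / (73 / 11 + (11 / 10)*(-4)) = 1.67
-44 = -44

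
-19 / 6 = -3.17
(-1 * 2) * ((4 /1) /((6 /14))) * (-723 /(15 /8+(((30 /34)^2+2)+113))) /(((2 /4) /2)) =124811008 /272015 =458.84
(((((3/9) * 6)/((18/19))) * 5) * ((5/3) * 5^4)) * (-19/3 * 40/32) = -28203125/324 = -87046.68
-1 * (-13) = 13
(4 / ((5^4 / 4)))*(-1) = -0.03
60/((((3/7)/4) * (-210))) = -8/3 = -2.67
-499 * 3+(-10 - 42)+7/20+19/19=-30953/20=-1547.65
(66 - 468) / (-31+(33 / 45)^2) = 45225 / 3427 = 13.20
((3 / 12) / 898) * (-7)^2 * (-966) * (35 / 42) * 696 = -3431715 / 449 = -7643.02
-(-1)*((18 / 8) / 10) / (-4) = -9 / 160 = -0.06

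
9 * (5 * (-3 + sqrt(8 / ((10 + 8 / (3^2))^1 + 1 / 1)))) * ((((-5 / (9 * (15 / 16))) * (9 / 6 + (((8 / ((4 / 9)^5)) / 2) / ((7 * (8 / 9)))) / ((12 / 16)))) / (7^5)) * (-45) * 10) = -205338375 / 1882384 + 205338375 * sqrt(214) / 100707544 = -79.26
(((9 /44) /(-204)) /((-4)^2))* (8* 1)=-3 /5984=-0.00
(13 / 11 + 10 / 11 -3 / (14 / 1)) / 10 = 0.19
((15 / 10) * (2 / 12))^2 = 1 / 16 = 0.06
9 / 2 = 4.50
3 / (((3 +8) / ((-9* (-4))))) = 108 / 11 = 9.82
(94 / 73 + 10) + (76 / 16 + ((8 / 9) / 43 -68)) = -5869615 / 113004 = -51.94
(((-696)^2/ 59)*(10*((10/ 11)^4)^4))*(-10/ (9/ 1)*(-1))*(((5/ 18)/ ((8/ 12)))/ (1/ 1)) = 67280000000000000000000/ 8133102185852272497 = 8272.37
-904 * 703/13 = -635512/13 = -48885.54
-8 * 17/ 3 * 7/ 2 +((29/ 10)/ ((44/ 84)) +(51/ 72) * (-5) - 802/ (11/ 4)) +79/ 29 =-1550633/ 3480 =-445.58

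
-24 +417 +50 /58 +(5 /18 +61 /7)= 402.85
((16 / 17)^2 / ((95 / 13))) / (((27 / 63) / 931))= 1141504 / 4335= 263.32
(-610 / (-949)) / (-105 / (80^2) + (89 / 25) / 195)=58560000 / 168557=347.42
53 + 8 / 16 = 107 / 2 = 53.50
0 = 0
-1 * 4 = -4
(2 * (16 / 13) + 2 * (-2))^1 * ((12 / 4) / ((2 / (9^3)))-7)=-21730 / 13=-1671.54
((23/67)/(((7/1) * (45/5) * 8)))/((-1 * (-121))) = 23/4085928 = 0.00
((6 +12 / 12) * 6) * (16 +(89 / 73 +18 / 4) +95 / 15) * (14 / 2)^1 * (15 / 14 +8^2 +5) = 84374829 / 146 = 577909.79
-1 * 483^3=-112678587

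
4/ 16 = 1/ 4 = 0.25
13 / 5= 2.60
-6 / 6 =-1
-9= -9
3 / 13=0.23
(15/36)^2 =25/144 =0.17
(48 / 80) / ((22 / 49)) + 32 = 3667 / 110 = 33.34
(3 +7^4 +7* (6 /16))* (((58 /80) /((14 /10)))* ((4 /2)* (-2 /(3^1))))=-558337 /336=-1661.72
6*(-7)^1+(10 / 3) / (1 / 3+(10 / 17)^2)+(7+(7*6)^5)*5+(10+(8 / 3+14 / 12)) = 2309314110929 / 3534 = 653456171.74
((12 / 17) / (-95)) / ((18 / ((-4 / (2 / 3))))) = 4 / 1615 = 0.00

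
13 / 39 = 1 / 3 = 0.33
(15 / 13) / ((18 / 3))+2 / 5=77 / 130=0.59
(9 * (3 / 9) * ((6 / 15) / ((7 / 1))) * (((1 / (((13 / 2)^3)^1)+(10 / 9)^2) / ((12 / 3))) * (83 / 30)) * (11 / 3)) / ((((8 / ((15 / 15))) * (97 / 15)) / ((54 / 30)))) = 50294431 / 2685173400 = 0.02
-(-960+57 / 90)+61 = 30611 / 30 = 1020.37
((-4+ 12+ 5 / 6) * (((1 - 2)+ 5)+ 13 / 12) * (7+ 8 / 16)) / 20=3233 / 192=16.84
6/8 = 3/4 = 0.75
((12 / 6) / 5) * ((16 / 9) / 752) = 2 / 2115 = 0.00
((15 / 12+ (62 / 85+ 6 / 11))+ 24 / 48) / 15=3771 / 18700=0.20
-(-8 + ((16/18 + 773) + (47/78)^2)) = -1553959/2028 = -766.25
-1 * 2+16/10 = -2/5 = -0.40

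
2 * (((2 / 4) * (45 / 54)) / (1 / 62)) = 155 / 3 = 51.67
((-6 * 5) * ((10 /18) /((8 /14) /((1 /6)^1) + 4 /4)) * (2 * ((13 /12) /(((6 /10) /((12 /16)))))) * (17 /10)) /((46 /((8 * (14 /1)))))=-270725 /6417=-42.19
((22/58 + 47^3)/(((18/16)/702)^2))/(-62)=-652037615.20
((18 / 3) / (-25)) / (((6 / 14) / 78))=-1092 / 25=-43.68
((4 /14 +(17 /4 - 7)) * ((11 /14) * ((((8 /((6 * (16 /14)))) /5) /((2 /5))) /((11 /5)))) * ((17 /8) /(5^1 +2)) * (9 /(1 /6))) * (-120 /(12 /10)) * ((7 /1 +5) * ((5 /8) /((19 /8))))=19794375 /7448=2657.68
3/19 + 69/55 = 1476/1045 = 1.41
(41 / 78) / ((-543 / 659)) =-27019 / 42354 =-0.64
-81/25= -3.24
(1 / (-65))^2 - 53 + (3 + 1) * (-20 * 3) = -1237924 / 4225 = -293.00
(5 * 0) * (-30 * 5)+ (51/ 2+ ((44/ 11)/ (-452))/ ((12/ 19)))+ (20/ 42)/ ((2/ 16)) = 92691/ 3164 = 29.30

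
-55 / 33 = -5 / 3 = -1.67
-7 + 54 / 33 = -59 / 11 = -5.36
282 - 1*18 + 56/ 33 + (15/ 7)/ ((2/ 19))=132157/ 462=286.05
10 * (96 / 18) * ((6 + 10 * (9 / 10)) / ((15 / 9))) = 480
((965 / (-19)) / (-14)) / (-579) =-0.01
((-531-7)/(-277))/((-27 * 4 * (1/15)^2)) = -6725/1662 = -4.05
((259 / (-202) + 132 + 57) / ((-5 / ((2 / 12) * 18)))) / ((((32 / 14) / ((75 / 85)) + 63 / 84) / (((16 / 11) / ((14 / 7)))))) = -38222352 / 1558733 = -24.52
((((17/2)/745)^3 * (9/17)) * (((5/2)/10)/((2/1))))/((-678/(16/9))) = -289/1121394711000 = -0.00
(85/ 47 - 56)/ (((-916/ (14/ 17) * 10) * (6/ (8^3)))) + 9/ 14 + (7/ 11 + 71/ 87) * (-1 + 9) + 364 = 4617030962171/ 12257227290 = 376.68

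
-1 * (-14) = 14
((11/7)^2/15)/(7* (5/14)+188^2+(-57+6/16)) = 968/207504465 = 0.00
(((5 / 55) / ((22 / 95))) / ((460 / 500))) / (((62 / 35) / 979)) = 7398125 / 31372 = 235.82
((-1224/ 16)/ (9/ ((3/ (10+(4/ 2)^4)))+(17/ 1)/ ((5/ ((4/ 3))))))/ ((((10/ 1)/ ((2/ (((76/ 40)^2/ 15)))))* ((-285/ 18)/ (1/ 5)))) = 41310/ 4245721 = 0.01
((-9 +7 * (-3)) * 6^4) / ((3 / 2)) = -25920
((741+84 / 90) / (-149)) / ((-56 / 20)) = 11129 / 6258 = 1.78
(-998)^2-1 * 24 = 995980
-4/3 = -1.33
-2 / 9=-0.22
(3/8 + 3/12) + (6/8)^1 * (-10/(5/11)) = -127/8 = -15.88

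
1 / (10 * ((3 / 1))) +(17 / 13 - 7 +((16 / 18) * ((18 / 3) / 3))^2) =-26309 / 10530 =-2.50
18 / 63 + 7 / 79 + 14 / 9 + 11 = 64352 / 4977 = 12.93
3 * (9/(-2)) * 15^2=-6075/2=-3037.50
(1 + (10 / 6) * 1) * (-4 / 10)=-16 / 15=-1.07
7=7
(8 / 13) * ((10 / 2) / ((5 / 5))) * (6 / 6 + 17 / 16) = 165 / 26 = 6.35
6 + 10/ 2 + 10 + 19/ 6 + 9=199/ 6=33.17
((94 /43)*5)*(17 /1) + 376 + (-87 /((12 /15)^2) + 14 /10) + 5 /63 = 92616553 /216720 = 427.36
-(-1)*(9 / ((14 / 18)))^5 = 3486784401 / 16807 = 207460.25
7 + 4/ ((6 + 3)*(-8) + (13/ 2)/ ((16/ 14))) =7363/ 1061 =6.94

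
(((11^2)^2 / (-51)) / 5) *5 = -14641 / 51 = -287.08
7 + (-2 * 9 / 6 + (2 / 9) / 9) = 326 / 81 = 4.02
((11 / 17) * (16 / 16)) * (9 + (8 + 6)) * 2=506 / 17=29.76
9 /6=3 /2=1.50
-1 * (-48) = 48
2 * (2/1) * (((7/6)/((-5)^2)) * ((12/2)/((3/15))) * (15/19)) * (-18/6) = -252/19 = -13.26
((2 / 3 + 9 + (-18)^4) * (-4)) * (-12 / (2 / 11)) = 27716216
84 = 84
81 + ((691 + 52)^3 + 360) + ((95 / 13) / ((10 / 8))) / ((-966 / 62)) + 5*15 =2575475781161 / 6279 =410172922.62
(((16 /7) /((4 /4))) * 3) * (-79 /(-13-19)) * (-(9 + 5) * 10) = -2370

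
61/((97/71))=4331/97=44.65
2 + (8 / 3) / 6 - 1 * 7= -41 / 9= -4.56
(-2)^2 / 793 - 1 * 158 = -125290 / 793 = -157.99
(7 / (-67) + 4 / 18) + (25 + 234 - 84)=105596 / 603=175.12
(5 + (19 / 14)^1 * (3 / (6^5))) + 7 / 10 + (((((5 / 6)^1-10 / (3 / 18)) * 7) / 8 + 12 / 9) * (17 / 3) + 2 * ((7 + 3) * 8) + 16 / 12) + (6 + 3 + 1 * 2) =-19555357 / 181440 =-107.78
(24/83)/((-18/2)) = -8/249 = -0.03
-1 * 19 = -19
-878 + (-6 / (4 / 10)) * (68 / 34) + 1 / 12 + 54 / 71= -772897 / 852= -907.16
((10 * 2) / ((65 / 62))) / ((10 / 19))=2356 / 65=36.25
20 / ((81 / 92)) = 1840 / 81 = 22.72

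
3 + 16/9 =43/9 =4.78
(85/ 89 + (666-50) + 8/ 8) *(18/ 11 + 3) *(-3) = -8595.19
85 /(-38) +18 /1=599 /38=15.76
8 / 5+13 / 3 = 89 / 15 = 5.93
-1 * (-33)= 33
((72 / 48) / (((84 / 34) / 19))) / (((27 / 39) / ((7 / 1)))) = 4199 / 36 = 116.64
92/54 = 46/27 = 1.70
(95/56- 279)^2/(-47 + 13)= -241149841/106624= -2261.68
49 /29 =1.69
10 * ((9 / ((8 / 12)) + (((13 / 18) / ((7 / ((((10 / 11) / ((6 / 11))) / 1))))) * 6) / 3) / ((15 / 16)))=83728 / 567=147.67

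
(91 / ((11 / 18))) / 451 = 1638 / 4961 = 0.33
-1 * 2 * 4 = -8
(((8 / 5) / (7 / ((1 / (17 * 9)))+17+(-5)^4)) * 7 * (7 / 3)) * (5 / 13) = 392 / 66807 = 0.01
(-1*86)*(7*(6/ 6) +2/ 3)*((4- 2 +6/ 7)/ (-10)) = 3956/ 21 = 188.38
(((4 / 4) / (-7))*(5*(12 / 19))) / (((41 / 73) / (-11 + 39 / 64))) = 5475 / 656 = 8.35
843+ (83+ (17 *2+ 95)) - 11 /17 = 17924 /17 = 1054.35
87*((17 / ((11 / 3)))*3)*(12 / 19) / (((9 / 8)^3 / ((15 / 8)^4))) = 2773125 / 418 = 6634.27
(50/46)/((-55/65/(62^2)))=-1249300/253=-4937.94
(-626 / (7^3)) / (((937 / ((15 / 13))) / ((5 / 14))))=-23475 / 29246581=-0.00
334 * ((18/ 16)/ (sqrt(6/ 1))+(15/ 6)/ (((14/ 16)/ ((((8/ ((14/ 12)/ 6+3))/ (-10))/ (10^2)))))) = -48096/ 20125+501 * sqrt(6)/ 8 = 151.01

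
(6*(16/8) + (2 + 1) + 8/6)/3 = 49/9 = 5.44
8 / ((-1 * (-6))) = 4 / 3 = 1.33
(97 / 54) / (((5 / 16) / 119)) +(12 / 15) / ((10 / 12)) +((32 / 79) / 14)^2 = 141396468512 / 206421075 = 684.99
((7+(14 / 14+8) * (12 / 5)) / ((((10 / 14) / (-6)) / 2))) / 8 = -3003 / 50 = -60.06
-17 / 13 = -1.31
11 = 11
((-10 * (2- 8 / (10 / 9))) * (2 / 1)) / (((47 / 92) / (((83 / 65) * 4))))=1039.80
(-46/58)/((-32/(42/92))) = 21/1856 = 0.01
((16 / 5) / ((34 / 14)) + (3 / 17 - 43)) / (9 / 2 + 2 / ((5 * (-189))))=-1333584 / 144517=-9.23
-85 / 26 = -3.27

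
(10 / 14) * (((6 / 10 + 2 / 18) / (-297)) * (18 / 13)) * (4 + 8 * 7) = -1280 / 9009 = -0.14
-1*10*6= -60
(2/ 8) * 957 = 957/ 4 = 239.25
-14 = -14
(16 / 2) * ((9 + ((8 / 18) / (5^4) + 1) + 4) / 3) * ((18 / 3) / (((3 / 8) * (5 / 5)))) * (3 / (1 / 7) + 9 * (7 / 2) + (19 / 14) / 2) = 3752470592 / 118125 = 31766.95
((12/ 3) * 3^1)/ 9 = 4/ 3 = 1.33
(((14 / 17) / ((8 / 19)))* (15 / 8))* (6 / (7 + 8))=399 / 272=1.47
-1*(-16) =16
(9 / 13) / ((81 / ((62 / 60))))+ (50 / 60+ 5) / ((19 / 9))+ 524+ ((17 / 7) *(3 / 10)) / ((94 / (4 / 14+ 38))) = 527.07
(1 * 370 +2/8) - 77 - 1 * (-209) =2009/4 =502.25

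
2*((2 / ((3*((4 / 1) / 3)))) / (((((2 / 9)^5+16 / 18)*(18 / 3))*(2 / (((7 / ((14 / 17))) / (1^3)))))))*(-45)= -3011499 / 84032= -35.84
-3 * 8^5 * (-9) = 884736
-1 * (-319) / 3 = 106.33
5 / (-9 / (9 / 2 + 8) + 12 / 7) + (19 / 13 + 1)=16943 / 2262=7.49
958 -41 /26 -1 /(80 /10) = 99455 /104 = 956.30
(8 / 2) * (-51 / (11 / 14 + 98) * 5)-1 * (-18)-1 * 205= -90967 / 461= -197.33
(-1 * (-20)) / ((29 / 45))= 900 / 29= 31.03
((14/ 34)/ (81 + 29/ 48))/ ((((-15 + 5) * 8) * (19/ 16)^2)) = -5376/ 120193145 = -0.00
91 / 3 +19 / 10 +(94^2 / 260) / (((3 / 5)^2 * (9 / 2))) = 560317 / 10530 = 53.21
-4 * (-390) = 1560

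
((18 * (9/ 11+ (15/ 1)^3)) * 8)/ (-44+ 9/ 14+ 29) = -24954048/ 737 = -33858.95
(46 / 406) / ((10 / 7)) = 23 / 290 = 0.08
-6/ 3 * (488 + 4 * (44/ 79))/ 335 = -77456/ 26465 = -2.93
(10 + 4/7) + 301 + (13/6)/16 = 209467/672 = 311.71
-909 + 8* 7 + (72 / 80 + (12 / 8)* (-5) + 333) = -2633 / 5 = -526.60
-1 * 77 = -77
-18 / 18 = -1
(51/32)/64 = 51/2048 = 0.02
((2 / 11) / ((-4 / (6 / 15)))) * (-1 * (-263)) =-263 / 55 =-4.78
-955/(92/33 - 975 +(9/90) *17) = 315150/320269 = 0.98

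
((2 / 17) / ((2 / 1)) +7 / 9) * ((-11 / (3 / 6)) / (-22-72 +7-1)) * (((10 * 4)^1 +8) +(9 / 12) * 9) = 584 / 51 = 11.45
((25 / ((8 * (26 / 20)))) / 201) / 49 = 125 / 512148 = 0.00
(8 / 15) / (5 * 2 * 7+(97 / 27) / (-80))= 1152 / 151103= 0.01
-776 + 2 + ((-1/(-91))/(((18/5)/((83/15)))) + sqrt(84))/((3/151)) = -311.84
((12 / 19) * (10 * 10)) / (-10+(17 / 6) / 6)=-43200 / 6517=-6.63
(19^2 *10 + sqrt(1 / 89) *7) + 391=7 *sqrt(89) / 89 + 4001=4001.74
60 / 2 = 30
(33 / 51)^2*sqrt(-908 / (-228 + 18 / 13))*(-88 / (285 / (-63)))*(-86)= -6410096*sqrt(8693646) / 13480405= -1402.05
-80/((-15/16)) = 256/3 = 85.33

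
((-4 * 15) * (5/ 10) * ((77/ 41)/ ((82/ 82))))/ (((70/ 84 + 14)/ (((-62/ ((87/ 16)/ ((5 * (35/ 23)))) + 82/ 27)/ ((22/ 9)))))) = 316618260/ 2433883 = 130.09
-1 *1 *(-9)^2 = -81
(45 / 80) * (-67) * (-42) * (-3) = -37989 / 8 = -4748.62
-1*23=-23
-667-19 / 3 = -2020 / 3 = -673.33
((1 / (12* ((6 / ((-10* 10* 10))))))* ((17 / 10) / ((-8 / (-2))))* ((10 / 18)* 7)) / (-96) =14875 / 62208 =0.24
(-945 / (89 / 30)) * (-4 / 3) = 37800 / 89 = 424.72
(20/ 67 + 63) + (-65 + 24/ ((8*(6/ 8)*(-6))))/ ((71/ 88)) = -258179/ 14271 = -18.09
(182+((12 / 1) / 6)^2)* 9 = 1674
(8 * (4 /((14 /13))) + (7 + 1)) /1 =264 /7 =37.71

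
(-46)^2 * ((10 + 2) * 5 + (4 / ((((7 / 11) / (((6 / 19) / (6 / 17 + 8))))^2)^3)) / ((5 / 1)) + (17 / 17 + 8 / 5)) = 469591188651731821777312482196 / 3545111854211971014741245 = 132461.60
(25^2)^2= 390625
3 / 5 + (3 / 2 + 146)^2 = 435137 / 20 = 21756.85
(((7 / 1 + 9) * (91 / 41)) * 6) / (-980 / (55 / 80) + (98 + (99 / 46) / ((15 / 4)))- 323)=-1578720 / 12224437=-0.13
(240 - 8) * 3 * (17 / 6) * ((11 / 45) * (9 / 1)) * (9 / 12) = 16269 / 5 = 3253.80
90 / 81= 10 / 9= 1.11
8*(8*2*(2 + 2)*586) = 300032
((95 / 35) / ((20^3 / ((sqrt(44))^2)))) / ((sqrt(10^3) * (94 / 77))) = 2299 * sqrt(10) / 18800000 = 0.00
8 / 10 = 4 / 5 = 0.80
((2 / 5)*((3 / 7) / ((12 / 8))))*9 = 36 / 35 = 1.03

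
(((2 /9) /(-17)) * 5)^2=100 /23409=0.00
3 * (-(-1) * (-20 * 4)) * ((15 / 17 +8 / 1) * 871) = -31565040 / 17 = -1856767.06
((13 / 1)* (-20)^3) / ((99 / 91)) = -9464000 / 99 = -95595.96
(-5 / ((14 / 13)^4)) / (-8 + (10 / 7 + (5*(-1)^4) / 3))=428415 / 565264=0.76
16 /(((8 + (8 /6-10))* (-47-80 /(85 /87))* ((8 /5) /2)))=510 /2191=0.23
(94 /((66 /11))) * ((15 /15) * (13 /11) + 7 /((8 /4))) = 4841 /66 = 73.35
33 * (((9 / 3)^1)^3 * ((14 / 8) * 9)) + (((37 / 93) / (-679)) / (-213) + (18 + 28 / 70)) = 3779981252003 / 269006220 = 14051.65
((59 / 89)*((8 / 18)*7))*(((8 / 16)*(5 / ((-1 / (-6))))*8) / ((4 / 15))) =82600 / 89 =928.09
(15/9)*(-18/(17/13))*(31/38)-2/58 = -175628/9367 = -18.75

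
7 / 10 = 0.70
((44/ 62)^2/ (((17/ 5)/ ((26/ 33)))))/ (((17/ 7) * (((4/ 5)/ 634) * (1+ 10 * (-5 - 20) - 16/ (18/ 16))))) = -95195100/ 657940001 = -0.14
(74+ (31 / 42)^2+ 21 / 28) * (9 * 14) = 66410 / 7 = 9487.14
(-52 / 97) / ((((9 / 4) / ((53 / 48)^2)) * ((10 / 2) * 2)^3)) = -36517 / 125712000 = -0.00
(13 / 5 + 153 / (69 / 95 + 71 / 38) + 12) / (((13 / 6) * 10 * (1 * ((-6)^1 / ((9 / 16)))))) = -96003 / 301600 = -0.32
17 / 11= 1.55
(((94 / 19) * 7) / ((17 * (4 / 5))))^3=4451411125 / 269586136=16.51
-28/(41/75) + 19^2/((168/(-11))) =-515611/6888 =-74.86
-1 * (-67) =67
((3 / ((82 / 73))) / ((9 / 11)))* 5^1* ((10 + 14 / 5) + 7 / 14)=217.07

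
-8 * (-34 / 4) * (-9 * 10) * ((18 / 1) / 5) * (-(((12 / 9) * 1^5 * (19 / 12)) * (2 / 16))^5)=42093683 / 1492992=28.19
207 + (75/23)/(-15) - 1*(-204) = 9448/23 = 410.78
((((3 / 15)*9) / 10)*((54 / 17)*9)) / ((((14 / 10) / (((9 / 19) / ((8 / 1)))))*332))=19683 / 30026080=0.00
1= 1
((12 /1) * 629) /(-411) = -2516 /137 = -18.36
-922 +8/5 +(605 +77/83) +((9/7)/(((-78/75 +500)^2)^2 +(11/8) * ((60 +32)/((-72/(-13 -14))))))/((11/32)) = -1297606137660107493237114/4126297236364978964135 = -314.47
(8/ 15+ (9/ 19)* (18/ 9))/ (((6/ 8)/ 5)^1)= 1688/ 171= 9.87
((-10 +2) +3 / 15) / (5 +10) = -13 / 25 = -0.52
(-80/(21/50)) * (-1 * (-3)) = -4000/7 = -571.43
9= 9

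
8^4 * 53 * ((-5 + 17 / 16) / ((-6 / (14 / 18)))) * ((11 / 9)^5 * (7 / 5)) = 374751504512 / 885735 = 423096.64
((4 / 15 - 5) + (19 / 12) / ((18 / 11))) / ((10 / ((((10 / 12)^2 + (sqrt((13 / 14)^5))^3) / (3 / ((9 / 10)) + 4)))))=-0.07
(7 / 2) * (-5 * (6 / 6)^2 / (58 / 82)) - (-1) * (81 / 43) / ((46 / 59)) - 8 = -30.33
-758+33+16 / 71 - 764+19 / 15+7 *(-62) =-2046406 / 1065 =-1921.51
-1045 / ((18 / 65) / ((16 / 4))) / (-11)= 12350 / 9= 1372.22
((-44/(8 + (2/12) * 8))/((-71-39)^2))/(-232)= 0.00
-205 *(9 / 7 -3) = 2460 / 7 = 351.43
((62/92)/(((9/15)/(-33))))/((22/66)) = -111.20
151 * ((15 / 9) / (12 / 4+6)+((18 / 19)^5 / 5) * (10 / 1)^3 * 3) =69166.90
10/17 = 0.59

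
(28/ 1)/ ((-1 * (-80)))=7/ 20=0.35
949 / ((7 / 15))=2033.57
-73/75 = -0.97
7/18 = 0.39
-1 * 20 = -20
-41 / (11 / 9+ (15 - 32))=369 / 142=2.60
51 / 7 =7.29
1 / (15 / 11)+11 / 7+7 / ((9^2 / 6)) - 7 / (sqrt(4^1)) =-1279 / 1890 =-0.68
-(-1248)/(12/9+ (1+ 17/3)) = 156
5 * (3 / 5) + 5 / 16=53 / 16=3.31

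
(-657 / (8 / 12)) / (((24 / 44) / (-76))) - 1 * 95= 137218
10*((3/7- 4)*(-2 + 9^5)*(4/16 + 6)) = -184521875/14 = -13180133.93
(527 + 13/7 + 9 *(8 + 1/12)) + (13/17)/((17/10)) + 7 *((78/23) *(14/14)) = 625.80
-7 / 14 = -1 / 2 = -0.50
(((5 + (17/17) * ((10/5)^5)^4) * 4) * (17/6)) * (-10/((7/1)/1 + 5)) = -9903265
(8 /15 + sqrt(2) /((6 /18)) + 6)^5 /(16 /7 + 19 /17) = 20623856204* sqrt(2) /1366875 + 6568170367192 /307546875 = 42694.76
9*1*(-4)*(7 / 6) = -42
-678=-678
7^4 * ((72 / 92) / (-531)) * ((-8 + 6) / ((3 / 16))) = 153664 / 4071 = 37.75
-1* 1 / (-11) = 1 / 11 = 0.09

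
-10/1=-10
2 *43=86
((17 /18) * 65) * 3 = 1105 /6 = 184.17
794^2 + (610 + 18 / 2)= 631055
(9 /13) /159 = 3 /689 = 0.00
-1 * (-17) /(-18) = -17 /18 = -0.94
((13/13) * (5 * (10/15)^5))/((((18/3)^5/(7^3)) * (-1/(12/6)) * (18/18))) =-0.06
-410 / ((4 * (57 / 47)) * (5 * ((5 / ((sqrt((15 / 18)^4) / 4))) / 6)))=-3.52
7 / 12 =0.58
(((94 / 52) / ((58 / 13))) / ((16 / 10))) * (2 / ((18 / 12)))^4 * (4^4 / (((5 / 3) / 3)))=96256 / 261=368.80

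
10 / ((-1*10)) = -1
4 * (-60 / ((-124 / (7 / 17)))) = 420 / 527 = 0.80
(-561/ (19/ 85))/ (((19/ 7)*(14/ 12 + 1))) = -426.76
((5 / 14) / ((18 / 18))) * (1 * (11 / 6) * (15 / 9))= 275 / 252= 1.09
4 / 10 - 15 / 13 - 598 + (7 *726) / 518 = -1416408 / 2405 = -588.94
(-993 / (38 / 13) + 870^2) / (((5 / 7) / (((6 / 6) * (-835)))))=-33607921179 / 38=-884418978.39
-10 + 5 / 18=-175 / 18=-9.72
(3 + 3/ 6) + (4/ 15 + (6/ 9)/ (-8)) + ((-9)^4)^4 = 1853020188851844.68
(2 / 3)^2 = 4 / 9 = 0.44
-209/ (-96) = 2.18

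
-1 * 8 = -8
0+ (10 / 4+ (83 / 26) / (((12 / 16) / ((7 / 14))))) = 361 / 78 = 4.63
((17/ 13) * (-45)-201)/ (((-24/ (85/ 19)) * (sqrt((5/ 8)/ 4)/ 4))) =38284 * sqrt(10)/ 247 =490.14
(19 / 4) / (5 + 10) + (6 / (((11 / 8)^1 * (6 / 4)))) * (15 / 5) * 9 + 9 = 87.86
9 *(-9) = -81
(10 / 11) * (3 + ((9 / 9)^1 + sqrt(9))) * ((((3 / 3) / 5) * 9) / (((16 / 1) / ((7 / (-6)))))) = -0.84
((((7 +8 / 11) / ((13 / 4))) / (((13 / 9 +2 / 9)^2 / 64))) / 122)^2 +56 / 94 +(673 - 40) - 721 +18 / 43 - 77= -629665103482199 / 3844484082725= -163.78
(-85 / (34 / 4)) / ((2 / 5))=-25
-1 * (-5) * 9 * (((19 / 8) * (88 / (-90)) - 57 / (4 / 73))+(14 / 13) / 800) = -48792317 / 1040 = -46915.69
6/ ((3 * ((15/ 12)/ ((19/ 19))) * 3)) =8/ 15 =0.53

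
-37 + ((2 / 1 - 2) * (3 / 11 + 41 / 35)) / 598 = -37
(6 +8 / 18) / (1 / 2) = 116 / 9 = 12.89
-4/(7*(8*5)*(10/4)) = -1/175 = -0.01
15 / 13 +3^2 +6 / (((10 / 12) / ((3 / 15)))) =11.59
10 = 10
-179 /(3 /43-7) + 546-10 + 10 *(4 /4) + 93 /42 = 574.04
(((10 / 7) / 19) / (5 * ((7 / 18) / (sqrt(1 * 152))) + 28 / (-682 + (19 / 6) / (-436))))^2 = 0.42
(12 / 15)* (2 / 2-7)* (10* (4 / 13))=-192 / 13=-14.77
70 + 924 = 994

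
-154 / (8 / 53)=-4081 / 4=-1020.25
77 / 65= 1.18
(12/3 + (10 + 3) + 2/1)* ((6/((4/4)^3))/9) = 38/3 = 12.67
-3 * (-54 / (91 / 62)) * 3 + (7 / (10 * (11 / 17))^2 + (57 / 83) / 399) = 331.29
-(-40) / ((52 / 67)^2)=22445 / 338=66.41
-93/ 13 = -7.15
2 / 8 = 1 / 4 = 0.25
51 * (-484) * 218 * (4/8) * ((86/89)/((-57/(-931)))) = -3779334328/89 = -42464430.65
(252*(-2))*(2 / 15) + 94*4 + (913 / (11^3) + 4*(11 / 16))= 755611 / 2420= 312.24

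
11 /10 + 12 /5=7 /2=3.50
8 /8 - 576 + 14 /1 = -561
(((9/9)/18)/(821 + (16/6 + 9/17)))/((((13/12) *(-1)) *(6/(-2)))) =17/819663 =0.00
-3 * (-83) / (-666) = -83 / 222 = -0.37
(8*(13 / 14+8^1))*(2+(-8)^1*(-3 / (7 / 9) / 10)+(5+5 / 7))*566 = 3056400 / 7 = 436628.57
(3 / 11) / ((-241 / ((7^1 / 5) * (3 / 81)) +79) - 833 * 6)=-0.00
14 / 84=1 / 6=0.17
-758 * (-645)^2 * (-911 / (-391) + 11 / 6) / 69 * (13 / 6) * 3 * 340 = -22244398660250 / 529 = -42049902949.43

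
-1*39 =-39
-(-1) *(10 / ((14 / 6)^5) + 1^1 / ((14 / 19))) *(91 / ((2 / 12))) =1968681 / 2401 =819.94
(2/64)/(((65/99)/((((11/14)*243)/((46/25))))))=1323135/267904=4.94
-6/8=-3/4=-0.75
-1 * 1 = -1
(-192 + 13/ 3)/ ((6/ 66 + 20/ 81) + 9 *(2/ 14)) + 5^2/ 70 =-115.23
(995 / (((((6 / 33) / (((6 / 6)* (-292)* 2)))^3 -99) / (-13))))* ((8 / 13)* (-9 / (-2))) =1187004024264960 / 3280664388673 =361.82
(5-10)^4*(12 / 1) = 7500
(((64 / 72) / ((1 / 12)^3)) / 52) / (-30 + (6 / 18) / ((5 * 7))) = -40320 / 40937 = -0.98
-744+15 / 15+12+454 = -277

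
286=286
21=21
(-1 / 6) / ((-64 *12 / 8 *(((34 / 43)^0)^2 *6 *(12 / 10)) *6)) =5 / 124416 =0.00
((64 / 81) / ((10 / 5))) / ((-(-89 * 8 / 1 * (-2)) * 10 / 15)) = -1 / 2403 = -0.00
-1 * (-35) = 35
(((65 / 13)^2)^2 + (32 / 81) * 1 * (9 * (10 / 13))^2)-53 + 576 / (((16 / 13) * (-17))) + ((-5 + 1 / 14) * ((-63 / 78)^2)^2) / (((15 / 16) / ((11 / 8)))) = 21764842597 / 38842960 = 560.33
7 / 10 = 0.70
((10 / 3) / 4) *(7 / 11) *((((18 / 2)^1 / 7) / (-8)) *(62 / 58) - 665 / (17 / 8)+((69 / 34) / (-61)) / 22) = -29002179235 / 174663984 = -166.05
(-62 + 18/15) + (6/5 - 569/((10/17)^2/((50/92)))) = -877037/920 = -953.30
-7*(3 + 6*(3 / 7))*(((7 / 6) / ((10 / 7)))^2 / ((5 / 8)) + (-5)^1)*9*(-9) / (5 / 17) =-52801983 / 1250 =-42241.59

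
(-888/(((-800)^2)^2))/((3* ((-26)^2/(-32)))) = 37/1081600000000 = 0.00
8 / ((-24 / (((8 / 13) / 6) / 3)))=-4 / 351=-0.01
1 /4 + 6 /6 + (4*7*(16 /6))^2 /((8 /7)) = 175661 /36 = 4879.47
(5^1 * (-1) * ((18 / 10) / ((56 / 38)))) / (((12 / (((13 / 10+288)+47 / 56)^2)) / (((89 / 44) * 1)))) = -33480659188833 / 386355200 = -86657.72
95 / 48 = 1.98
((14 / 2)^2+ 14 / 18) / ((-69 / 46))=-896 / 27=-33.19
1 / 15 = 0.07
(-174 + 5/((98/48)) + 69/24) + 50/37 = -2426877/14504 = -167.32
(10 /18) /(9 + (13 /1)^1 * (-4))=-5 /387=-0.01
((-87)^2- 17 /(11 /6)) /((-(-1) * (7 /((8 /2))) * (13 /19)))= 6319932 /1001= 6313.62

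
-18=-18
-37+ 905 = 868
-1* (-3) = 3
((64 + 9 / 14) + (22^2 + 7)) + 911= 20533 / 14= 1466.64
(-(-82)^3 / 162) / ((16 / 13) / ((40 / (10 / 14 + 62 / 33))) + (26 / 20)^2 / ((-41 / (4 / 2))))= -565717352200 / 440829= -1283303.39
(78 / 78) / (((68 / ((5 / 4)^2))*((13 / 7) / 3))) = 0.04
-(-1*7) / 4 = 7 / 4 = 1.75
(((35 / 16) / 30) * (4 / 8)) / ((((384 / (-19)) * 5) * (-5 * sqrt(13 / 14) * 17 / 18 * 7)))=19 * sqrt(182) / 22630400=0.00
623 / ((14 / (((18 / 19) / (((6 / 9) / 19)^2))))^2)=210798369 / 112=1882128.29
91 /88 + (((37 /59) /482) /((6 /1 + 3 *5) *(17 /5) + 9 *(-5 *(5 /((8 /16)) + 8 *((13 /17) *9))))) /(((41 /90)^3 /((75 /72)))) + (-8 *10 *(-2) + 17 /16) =205687507740895247 /1268919432271568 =162.10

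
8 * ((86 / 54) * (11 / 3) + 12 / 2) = 7672 / 81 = 94.72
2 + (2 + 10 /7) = 38 /7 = 5.43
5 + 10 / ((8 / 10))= 35 / 2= 17.50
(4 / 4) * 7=7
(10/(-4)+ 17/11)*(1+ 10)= -21/2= -10.50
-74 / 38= -37 / 19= -1.95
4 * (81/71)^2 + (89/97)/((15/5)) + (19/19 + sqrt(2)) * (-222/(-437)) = 222 * sqrt(2)/437 + 3859089043/641048847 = 6.74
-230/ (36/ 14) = -805/ 9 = -89.44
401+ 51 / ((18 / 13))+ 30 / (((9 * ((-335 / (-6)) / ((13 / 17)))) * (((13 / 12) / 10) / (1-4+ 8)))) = 3006553 / 6834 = 439.94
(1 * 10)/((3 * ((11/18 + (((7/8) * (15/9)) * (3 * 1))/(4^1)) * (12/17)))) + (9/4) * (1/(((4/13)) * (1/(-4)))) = -52007/1964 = -26.48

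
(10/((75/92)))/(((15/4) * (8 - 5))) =736/675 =1.09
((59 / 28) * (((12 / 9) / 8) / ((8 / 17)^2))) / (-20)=-17051 / 215040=-0.08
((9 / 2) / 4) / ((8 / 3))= 27 / 64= 0.42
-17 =-17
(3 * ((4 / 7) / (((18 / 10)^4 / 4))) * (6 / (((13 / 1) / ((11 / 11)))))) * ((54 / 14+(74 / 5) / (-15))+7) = 4145600 / 1393119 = 2.98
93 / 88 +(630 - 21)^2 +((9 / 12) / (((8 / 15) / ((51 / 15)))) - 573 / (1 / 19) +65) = 126742823 / 352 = 360064.84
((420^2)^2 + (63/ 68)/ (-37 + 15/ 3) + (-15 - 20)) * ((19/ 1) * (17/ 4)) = 1286499592791763/ 512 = 2512694517171.41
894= 894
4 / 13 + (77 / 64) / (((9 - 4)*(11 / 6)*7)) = 679 / 2080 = 0.33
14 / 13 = 1.08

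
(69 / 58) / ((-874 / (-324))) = 0.44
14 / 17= 0.82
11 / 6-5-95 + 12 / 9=-581 / 6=-96.83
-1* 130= -130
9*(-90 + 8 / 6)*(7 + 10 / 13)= -80598 / 13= -6199.85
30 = 30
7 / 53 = 0.13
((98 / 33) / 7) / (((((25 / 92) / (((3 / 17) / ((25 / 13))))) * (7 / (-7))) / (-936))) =15672384 / 116875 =134.10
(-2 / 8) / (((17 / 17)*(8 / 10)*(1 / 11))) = -55 / 16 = -3.44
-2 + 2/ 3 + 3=5/ 3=1.67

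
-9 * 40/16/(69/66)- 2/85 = -21.55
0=0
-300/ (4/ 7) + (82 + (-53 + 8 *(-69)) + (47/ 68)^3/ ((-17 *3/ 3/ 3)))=-5602231981/ 5345344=-1048.06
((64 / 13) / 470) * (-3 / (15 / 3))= -96 / 15275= -0.01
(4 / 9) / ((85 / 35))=28 / 153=0.18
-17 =-17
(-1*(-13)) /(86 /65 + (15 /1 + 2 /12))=5070 /6431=0.79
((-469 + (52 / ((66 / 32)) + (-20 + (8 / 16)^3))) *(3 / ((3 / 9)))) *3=-1101663 / 88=-12518.90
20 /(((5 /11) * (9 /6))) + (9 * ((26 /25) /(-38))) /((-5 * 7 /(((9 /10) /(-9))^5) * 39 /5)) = 29259999991 /997500000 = 29.33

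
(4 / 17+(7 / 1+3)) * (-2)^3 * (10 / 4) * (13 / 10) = -4524 / 17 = -266.12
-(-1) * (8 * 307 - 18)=2438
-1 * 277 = -277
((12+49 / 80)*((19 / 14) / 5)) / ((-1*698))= -0.00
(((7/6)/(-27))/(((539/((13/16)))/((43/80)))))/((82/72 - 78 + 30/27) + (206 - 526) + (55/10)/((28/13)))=559/6278057280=0.00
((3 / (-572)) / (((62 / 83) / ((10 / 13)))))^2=1550025 / 53137626256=0.00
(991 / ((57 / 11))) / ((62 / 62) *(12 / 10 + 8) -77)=-54505 / 19323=-2.82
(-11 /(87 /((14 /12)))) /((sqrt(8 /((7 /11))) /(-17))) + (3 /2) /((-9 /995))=-995 /6 + 119 * sqrt(154) /2088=-165.13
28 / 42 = 0.67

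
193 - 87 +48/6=114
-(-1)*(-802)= -802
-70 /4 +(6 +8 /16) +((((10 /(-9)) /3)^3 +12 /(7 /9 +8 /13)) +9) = 21055274 /3208329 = 6.56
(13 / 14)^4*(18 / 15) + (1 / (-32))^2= 10979429 / 12293120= 0.89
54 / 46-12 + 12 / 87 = -7129 / 667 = -10.69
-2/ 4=-1/ 2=-0.50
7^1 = 7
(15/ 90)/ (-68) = -1/ 408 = -0.00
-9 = -9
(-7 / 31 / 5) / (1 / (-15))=21 / 31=0.68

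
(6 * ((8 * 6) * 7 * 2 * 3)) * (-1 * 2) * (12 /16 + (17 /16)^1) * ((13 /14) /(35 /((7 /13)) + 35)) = -10179 /25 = -407.16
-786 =-786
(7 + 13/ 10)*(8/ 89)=0.75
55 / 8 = 6.88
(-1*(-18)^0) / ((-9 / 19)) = 19 / 9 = 2.11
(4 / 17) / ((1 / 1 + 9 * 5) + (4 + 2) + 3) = 4 / 935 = 0.00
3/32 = 0.09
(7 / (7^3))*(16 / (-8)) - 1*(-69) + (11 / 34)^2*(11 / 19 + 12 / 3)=74732179 / 1076236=69.44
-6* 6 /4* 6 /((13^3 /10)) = -540 /2197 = -0.25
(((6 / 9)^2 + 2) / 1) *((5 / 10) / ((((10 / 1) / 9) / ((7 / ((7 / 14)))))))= 77 / 5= 15.40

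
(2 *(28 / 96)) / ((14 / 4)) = 1 / 6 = 0.17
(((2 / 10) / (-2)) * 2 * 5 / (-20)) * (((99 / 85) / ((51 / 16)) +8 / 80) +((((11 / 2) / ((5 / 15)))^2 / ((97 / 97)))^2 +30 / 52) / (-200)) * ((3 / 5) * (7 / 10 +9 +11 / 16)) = -115.34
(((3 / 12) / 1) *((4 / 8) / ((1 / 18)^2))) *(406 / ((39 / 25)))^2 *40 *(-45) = -834482250000 / 169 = -4937764792.90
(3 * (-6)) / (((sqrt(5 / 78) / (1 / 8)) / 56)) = -126 * sqrt(390) / 5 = -497.66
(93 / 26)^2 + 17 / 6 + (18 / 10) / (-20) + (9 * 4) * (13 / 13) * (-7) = -5994319 / 25350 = -236.46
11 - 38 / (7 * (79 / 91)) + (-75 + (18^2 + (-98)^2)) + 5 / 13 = 10124301 / 1027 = 9858.13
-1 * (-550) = 550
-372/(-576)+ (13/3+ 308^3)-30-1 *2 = 1402468079/48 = 29218084.98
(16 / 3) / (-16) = -1 / 3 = -0.33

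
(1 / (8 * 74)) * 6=3 / 296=0.01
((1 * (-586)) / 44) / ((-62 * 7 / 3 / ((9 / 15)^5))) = 213597 / 29837500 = 0.01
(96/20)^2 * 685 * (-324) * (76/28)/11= -485782272/385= -1261772.14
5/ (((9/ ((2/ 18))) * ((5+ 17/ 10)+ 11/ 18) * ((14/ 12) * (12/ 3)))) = 25/ 13818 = 0.00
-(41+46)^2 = -7569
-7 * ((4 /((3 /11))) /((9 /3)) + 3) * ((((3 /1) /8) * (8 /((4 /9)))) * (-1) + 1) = 11431 /36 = 317.53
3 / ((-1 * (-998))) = 3 / 998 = 0.00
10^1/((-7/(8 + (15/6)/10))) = -165/14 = -11.79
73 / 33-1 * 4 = -59 / 33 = -1.79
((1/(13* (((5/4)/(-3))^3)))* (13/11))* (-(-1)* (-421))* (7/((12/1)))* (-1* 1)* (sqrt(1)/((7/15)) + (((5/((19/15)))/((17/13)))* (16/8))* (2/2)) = -224248176/88825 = -2524.61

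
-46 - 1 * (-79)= 33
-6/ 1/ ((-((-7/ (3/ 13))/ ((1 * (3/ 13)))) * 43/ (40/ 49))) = -2160/ 2492581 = -0.00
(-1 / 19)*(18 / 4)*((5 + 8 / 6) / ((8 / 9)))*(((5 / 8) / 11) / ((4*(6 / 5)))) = -225 / 11264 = -0.02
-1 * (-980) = 980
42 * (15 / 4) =315 / 2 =157.50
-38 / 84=-19 / 42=-0.45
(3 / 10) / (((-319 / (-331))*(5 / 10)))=993 / 1595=0.62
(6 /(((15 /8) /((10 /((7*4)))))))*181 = 1448 /7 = 206.86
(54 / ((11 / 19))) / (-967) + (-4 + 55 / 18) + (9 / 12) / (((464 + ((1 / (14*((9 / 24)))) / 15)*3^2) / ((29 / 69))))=-148822332533 / 143067990384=-1.04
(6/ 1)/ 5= 6/ 5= 1.20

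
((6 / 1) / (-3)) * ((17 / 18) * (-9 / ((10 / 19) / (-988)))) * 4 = -638248 / 5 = -127649.60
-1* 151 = -151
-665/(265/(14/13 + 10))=-19152/689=-27.80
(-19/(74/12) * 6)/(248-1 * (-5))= -0.07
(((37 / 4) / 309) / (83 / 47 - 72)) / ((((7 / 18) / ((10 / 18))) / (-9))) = 26085 / 4760042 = 0.01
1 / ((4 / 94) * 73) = 47 / 146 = 0.32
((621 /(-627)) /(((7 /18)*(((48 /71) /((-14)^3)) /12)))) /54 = 480102 /209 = 2297.14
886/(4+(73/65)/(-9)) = 518310/2267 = 228.63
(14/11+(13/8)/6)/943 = 815/497904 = 0.00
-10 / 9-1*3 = -37 / 9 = -4.11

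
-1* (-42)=42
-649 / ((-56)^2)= -649 / 3136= -0.21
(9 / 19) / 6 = 3 / 38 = 0.08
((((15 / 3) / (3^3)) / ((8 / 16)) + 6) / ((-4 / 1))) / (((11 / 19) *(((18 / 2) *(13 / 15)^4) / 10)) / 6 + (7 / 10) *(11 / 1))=-10212500 / 49690421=-0.21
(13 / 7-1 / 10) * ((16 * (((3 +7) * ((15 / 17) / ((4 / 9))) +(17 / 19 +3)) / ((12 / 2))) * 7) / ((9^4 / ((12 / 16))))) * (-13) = -8176753 / 7064010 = -1.16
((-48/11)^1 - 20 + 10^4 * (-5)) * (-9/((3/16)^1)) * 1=26412864/11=2401169.45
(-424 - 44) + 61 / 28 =-13043 / 28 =-465.82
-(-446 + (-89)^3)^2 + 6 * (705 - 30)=-497610318175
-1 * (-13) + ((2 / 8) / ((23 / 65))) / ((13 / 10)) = 623 / 46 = 13.54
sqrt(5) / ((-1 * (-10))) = 0.22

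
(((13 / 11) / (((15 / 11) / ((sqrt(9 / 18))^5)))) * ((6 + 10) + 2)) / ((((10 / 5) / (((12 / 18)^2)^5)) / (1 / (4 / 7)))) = 0.04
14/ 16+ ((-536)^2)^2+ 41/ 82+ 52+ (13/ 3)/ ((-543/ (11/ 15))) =82538991669.37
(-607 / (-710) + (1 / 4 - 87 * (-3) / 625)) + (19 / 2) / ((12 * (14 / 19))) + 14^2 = 2961080291 / 14910000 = 198.60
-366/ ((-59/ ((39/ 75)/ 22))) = 2379/ 16225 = 0.15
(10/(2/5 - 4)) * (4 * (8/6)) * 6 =-800/9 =-88.89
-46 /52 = -23 /26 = -0.88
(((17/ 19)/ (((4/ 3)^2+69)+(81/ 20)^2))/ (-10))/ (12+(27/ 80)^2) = -13056000/ 154105194433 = -0.00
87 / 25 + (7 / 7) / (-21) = 3.43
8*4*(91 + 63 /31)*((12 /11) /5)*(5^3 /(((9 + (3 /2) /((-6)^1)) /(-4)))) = -12656640 /341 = -37116.25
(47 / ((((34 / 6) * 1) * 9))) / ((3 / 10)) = 470 / 153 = 3.07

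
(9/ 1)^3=729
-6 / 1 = -6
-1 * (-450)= 450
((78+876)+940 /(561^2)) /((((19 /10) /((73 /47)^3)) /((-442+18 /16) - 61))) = -106580293138031675 /112878234414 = -944205.88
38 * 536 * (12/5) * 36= 8798976/5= 1759795.20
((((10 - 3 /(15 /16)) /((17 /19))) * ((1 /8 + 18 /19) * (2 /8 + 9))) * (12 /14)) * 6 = 54279 /140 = 387.71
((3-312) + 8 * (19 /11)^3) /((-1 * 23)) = 356407 /30613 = 11.64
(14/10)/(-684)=-7/3420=-0.00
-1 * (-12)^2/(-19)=144/19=7.58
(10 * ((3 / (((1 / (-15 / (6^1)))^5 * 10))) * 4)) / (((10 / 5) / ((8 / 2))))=-9375 / 4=-2343.75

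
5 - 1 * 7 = -2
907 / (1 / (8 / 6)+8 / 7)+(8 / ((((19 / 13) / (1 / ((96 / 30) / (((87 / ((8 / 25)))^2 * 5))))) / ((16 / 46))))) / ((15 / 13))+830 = 71105493787 / 370576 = 191878.30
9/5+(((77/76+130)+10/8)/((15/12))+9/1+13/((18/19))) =222869/1710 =130.33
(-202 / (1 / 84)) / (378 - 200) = -95.33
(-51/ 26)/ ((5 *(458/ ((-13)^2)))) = -663/ 4580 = -0.14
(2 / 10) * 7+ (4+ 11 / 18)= 541 / 90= 6.01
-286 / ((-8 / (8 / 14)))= 143 / 7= 20.43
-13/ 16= -0.81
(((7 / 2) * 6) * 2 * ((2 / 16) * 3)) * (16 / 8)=63 / 2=31.50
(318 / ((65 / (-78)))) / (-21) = 636 / 35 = 18.17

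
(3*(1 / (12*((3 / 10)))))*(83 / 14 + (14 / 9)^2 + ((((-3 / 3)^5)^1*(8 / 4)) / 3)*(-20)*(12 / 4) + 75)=699385 / 6804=102.79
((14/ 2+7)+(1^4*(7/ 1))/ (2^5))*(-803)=-365365/ 32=-11417.66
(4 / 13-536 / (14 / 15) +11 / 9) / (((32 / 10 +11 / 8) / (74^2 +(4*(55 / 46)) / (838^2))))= -59269964975291020 / 86455541133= -685554.27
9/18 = 1/2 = 0.50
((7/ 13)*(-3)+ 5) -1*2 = 18/ 13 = 1.38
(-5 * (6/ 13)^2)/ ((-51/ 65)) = 300/ 221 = 1.36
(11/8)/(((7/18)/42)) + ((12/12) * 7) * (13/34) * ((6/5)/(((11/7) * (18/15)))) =28088/187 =150.20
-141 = -141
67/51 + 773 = 39490/51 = 774.31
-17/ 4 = -4.25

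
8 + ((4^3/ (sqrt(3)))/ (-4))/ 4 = 5.69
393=393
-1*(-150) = 150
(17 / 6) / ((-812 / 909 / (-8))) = 5151 / 203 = 25.37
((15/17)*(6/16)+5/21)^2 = 2640625/8156736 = 0.32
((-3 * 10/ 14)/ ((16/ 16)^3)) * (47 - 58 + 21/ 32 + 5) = 2565/ 224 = 11.45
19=19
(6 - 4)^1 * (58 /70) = 58 /35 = 1.66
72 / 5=14.40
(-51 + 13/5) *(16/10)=-1936/25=-77.44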